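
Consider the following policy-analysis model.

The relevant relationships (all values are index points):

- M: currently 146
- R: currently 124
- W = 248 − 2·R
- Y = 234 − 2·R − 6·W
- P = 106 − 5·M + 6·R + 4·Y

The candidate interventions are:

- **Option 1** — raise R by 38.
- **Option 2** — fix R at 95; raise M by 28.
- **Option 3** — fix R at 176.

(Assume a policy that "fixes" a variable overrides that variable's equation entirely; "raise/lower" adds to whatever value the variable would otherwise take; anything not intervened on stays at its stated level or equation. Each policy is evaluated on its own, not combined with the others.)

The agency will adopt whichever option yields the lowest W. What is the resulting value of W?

Option 1 (R + 38):
  R = 124 + 38 = 162
  W = 248 − 2·162 = -76
Option 2 (R := 95, M + 28):
  R = 95
  W = 248 − 2·95 = 58
Option 3 (R := 176):
  R = 176
  W = 248 − 2·176 = -104
Comparing — Option 1: W=-76, Option 2: W=58, Option 3: W=-104. Lowest is -104 (Option 3).

-104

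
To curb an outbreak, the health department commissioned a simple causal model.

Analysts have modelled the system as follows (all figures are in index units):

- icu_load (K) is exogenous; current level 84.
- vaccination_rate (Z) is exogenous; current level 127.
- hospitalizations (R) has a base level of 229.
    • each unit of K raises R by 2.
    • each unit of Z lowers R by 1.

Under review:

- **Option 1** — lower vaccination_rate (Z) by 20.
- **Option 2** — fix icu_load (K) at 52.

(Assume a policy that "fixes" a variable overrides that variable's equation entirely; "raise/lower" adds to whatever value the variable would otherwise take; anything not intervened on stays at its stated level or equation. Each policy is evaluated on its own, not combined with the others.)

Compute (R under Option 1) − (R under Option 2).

84

Option 1 (Z − 20):
  K = 84
  Z = 127 − 20 = 107
  R = 229 + 2·84 − 107 = 290
Option 2 (K := 52):
  K = 52
  Z = 127
  R = 229 + 2·52 − 127 = 206
R: 290 − 206 = 84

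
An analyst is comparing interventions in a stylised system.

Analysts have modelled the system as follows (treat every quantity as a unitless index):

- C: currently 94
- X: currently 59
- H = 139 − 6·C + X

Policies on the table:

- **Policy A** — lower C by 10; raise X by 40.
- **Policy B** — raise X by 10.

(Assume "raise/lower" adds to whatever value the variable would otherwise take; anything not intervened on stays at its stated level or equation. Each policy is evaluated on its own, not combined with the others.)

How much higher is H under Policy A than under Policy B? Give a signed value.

90

Policy A (C − 10, X + 40):
  C = 94 − 10 = 84
  X = 59 + 40 = 99
  H = 139 − 6·84 + 99 = -266
Policy B (X + 10):
  C = 94
  X = 59 + 10 = 69
  H = 139 − 6·94 + 69 = -356
H: -266 − (-356) = 90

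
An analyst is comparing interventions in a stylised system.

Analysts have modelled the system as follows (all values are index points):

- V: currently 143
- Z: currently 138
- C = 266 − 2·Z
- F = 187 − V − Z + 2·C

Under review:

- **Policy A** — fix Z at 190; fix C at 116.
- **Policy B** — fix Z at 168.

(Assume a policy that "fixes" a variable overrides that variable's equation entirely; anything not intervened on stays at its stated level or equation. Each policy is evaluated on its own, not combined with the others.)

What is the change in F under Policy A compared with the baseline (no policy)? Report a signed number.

200

Baseline:
  V = 143
  Z = 138
  C = 266 − 2·138 = -10
  F = 187 − 143 − 138 + 2·(-10) = -114
Policy A (Z := 190, C := 116):
  V = 143
  Z = 190
  C = 116
  F = 187 − 143 − 190 + 2·116 = 86
Change in F: 86 − (-114) = 200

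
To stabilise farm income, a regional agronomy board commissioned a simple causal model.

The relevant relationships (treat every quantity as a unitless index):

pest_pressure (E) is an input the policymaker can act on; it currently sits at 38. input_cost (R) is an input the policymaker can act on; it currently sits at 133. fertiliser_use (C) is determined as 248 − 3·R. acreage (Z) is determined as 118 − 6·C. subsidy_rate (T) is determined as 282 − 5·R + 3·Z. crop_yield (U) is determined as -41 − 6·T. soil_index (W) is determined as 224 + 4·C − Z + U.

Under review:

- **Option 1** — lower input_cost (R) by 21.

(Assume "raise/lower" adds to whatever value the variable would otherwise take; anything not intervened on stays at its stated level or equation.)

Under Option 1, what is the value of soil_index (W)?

-10775

Option 1 (R − 21):
  R = 133 − 21 = 112
  C = 248 − 3·112 = -88
  Z = 118 − 6·(-88) = 646
  T = 282 − 5·112 + 3·646 = 1660
  U = -41 − 6·1660 = -10001
  W = 224 + 4·(-88) − 646 + (-10001) = -10775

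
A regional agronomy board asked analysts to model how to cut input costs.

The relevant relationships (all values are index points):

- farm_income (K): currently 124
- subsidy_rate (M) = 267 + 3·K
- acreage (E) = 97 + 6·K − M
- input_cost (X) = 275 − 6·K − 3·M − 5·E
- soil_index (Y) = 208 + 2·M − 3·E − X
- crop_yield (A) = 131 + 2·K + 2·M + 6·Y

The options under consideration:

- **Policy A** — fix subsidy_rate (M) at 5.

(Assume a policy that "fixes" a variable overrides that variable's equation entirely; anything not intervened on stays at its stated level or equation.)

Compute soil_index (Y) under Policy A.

Policy A (M := 5):
  K = 124
  M = 5
  E = 97 + 6·124 − 5 = 836
  X = 275 − 6·124 − 3·5 − 5·836 = -4664
  Y = 208 + 2·5 − 3·836 − (-4664) = 2374

2374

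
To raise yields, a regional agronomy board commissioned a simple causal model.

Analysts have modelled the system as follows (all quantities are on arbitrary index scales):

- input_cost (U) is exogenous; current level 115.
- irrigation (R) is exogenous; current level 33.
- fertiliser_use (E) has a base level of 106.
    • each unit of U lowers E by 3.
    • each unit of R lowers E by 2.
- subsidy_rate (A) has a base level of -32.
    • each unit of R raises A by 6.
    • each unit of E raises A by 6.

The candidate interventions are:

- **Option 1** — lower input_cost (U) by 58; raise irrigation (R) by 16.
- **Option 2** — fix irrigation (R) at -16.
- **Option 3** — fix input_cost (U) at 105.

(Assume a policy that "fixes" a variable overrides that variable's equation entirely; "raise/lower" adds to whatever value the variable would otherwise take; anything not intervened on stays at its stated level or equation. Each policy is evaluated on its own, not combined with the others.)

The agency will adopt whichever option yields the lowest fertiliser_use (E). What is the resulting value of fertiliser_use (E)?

-275

Option 1 (U − 58, R + 16):
  U = 115 − 58 = 57
  R = 33 + 16 = 49
  E = 106 − 3·57 − 2·49 = -163
Option 2 (R := -16):
  U = 115
  R = -16
  E = 106 − 3·115 − 2·(-16) = -207
Option 3 (U := 105):
  U = 105
  R = 33
  E = 106 − 3·105 − 2·33 = -275
Comparing — Option 1: E=-163, Option 2: E=-207, Option 3: E=-275. Lowest is -275 (Option 3).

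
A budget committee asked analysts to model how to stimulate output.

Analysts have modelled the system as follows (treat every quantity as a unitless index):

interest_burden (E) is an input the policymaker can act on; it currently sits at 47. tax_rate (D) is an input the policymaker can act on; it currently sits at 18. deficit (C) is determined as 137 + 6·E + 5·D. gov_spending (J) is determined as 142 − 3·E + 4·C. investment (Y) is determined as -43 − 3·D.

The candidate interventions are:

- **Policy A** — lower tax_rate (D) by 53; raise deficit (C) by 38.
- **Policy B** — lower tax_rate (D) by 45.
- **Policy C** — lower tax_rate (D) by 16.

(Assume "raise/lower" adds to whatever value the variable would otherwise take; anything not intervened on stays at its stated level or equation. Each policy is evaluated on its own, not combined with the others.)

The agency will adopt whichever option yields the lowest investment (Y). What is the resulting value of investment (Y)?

Policy A (D − 53, C + 38):
  D = 18 − 53 = -35
  Y = -43 − 3·(-35) = 62
Policy B (D − 45):
  D = 18 − 45 = -27
  Y = -43 − 3·(-27) = 38
Policy C (D − 16):
  D = 18 − 16 = 2
  Y = -43 − 3·2 = -49
Comparing — Policy A: Y=62, Policy B: Y=38, Policy C: Y=-49. Lowest is -49 (Policy C).

-49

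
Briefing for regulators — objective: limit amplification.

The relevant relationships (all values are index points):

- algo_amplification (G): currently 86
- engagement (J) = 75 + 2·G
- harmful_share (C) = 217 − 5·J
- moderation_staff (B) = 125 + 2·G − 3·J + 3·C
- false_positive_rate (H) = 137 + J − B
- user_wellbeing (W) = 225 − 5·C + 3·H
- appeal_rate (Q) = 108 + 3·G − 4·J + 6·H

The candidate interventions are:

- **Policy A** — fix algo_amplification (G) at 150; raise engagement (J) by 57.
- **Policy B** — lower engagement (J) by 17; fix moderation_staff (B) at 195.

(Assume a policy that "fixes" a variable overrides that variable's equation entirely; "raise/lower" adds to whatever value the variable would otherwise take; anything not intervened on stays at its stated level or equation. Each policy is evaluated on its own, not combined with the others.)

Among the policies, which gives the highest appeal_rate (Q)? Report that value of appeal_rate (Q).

42444

Policy A (G := 150, J + 57):
  G = 150
  J = 75 + 2·150 (+57 from intervention) = 432
  C = 217 − 5·432 = -1943
  B = 125 + 2·150 − 3·432 + 3·(-1943) = -6700
  H = 137 + 432 − (-6700) = 7269
  Q = 108 + 3·150 − 4·432 + 6·7269 = 42444
Policy B (J − 17, B := 195):
  G = 86
  J = 75 + 2·86 (−17 from intervention) = 230
  C = 217 − 5·230 = -933
  B = 195
  H = 137 + 230 − 195 = 172
  Q = 108 + 3·86 − 4·230 + 6·172 = 478
Comparing — Policy A: Q=42444, Policy B: Q=478. Highest is 42444 (Policy A).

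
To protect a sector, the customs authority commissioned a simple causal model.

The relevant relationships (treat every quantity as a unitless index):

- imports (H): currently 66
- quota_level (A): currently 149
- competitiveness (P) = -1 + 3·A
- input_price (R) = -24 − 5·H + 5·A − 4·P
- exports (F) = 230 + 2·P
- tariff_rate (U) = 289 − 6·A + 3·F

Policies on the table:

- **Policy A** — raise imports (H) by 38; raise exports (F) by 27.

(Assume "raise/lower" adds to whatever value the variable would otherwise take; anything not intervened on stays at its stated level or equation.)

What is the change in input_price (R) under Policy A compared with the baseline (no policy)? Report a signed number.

Baseline:
  H = 66
  A = 149
  P = -1 + 3·149 = 446
  R = -24 − 5·66 + 5·149 − 4·446 = -1393
Policy A (H + 38, F + 27):
  H = 66 + 38 = 104
  A = 149
  P = -1 + 3·149 = 446
  R = -24 − 5·104 + 5·149 − 4·446 = -1583
Change in R: -1583 − (-1393) = -190

-190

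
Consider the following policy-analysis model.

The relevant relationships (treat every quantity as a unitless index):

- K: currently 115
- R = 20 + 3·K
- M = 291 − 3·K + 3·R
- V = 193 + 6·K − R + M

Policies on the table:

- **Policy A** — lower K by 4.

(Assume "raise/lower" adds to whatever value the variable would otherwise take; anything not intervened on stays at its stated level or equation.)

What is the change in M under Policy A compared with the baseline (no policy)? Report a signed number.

Baseline:
  K = 115
  R = 20 + 3·115 = 365
  M = 291 − 3·115 + 3·365 = 1041
Policy A (K − 4):
  K = 115 − 4 = 111
  R = 20 + 3·111 = 353
  M = 291 − 3·111 + 3·353 = 1017
Change in M: 1017 − 1041 = -24

-24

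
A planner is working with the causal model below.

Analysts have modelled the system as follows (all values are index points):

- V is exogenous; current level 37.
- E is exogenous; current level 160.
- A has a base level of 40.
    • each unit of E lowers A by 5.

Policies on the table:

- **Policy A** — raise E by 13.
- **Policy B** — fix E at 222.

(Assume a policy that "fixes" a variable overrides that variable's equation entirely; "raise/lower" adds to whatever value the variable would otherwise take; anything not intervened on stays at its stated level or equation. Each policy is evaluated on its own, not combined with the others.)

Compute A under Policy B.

Policy B (E := 222):
  E = 222
  A = 40 − 5·222 = -1070

-1070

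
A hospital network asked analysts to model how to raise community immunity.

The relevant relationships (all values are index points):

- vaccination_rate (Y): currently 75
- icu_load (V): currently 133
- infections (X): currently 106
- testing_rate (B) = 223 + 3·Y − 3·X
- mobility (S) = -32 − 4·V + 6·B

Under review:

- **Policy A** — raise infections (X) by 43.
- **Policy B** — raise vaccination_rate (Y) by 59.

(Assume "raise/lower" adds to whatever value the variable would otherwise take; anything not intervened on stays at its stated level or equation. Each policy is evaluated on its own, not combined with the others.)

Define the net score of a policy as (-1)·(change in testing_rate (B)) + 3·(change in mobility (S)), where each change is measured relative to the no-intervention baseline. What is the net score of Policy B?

Baseline:
  Y = 75
  V = 133
  X = 106
  B = 223 + 3·75 − 3·106 = 130
  S = -32 − 4·133 + 6·130 = 216
Policy B (Y + 59):
  Y = 75 + 59 = 134
  V = 133
  X = 106
  B = 223 + 3·134 − 3·106 = 307
  S = -32 − 4·133 + 6·307 = 1278
ΔB = 307 − 130 = 177; ΔS = 1278 − 216 = 1062
Score = (-1)·177 + 3·1062 = 3009

3009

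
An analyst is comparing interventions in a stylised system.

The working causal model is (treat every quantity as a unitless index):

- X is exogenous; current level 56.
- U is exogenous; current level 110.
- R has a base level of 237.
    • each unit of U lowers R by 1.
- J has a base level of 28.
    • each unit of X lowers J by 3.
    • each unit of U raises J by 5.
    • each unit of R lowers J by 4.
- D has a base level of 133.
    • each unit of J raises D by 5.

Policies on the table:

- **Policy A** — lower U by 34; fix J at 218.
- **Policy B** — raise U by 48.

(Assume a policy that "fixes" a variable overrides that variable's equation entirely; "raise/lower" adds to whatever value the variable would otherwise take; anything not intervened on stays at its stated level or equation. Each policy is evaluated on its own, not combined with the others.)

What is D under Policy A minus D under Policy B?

-580

Policy A (U − 34, J := 218):
  X = 56
  U = 110 − 34 = 76
  R = 237 − 76 = 161
  J = 218
  D = 133 + 5·218 = 1223
Policy B (U + 48):
  X = 56
  U = 110 + 48 = 158
  R = 237 − 158 = 79
  J = 28 − 3·56 + 5·158 − 4·79 = 334
  D = 133 + 5·334 = 1803
D: 1223 − 1803 = -580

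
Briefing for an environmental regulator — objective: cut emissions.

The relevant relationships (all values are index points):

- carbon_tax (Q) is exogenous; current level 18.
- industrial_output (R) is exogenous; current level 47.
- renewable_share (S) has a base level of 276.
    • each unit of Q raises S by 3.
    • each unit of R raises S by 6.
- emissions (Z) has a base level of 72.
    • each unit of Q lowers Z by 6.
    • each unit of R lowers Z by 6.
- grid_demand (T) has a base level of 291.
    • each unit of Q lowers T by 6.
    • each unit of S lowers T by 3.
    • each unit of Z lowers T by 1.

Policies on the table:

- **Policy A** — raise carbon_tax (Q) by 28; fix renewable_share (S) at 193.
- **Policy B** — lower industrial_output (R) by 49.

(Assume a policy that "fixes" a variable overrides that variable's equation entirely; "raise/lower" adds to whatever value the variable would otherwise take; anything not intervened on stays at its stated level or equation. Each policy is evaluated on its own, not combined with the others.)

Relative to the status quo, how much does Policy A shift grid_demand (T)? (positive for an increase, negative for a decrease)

Baseline:
  Q = 18
  R = 47
  S = 276 + 3·18 + 6·47 = 612
  Z = 72 − 6·18 − 6·47 = -318
  T = 291 − 6·18 − 3·612 − (-318) = -1335
Policy A (Q + 28, S := 193):
  Q = 18 + 28 = 46
  R = 47
  S = 193
  Z = 72 − 6·46 − 6·47 = -486
  T = 291 − 6·46 − 3·193 − (-486) = -78
Change in T: -78 − (-1335) = 1257

1257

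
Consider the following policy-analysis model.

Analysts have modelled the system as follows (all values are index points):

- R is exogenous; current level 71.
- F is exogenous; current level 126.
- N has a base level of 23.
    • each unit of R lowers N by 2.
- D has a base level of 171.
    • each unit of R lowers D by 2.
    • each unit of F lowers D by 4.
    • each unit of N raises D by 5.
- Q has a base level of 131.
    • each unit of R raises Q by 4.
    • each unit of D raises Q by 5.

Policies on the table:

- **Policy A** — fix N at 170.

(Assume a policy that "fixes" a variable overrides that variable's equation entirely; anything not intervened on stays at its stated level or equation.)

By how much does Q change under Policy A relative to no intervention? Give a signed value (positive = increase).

Baseline:
  R = 71
  F = 126
  N = 23 − 2·71 = -119
  D = 171 − 2·71 − 4·126 + 5·(-119) = -1070
  Q = 131 + 4·71 + 5·(-1070) = -4935
Policy A (N := 170):
  R = 71
  F = 126
  N = 170
  D = 171 − 2·71 − 4·126 + 5·170 = 375
  Q = 131 + 4·71 + 5·375 = 2290
Change in Q: 2290 − (-4935) = 7225

7225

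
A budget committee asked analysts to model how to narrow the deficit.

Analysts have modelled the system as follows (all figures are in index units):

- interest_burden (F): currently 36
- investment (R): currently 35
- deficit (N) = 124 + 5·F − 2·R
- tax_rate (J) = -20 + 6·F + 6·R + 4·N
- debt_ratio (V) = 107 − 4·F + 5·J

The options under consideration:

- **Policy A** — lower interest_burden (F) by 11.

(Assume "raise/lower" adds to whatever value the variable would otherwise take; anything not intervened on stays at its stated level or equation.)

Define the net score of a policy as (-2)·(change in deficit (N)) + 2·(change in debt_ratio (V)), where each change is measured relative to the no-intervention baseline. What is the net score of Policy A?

Baseline:
  F = 36
  R = 35
  N = 124 + 5·36 − 2·35 = 234
  J = -20 + 6·36 + 6·35 + 4·234 = 1342
  V = 107 − 4·36 + 5·1342 = 6673
Policy A (F − 11):
  F = 36 − 11 = 25
  R = 35
  N = 124 + 5·25 − 2·35 = 179
  J = -20 + 6·25 + 6·35 + 4·179 = 1056
  V = 107 − 4·25 + 5·1056 = 5287
ΔN = 179 − 234 = -55; ΔV = 5287 − 6673 = -1386
Score = (-2)·(-55) + 2·(-1386) = -2662

-2662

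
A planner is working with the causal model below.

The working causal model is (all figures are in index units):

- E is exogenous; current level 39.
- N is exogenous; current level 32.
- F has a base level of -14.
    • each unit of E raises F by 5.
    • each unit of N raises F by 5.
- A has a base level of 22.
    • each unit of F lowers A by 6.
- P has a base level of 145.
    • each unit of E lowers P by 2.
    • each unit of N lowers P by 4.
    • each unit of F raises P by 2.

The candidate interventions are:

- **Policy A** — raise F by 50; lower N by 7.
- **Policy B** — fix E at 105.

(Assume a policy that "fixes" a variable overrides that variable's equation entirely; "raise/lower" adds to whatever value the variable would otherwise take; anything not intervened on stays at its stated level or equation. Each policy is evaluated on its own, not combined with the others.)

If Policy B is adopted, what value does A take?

Policy B (E := 105):
  E = 105
  N = 32
  F = -14 + 5·105 + 5·32 = 671
  A = 22 − 6·671 = -4004

-4004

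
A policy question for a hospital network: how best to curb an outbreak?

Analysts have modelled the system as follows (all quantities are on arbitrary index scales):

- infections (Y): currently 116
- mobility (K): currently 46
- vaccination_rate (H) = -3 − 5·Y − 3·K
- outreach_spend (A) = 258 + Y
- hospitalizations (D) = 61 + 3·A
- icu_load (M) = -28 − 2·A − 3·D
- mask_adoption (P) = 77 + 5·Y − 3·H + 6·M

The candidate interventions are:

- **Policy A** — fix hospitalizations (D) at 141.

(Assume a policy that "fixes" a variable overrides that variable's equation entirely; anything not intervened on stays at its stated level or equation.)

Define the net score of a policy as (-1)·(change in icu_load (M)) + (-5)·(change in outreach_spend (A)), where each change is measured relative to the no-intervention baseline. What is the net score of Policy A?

-3126

Baseline:
  Y = 116
  A = 258 + 116 = 374
  D = 61 + 3·374 = 1183
  M = -28 − 2·374 − 3·1183 = -4325
Policy A (D := 141):
  Y = 116
  A = 258 + 116 = 374
  D = 141
  M = -28 − 2·374 − 3·141 = -1199
ΔM = -1199 − (-4325) = 3126; ΔA = 374 − 374 = 0
Score = (-1)·3126 + (-5)·0 = -3126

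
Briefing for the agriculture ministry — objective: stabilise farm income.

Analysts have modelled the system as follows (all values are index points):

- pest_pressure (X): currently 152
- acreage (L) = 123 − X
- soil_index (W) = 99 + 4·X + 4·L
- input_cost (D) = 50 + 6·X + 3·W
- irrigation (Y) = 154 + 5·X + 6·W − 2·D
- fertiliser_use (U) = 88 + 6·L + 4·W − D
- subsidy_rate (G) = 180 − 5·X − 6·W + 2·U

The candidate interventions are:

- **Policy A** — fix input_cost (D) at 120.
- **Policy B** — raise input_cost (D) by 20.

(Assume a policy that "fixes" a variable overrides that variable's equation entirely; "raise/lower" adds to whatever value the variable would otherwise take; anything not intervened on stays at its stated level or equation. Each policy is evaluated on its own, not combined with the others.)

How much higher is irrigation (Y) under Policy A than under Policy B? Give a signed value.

5270

Policy A (D := 120):
  X = 152
  L = 123 − 152 = -29
  W = 99 + 4·152 + 4·(-29) = 591
  D = 120
  Y = 154 + 5·152 + 6·591 − 2·120 = 4220
Policy B (D + 20):
  X = 152
  L = 123 − 152 = -29
  W = 99 + 4·152 + 4·(-29) = 591
  D = 50 + 6·152 + 3·591 (+20 from intervention) = 2755
  Y = 154 + 5·152 + 6·591 − 2·2755 = -1050
Y: 4220 − (-1050) = 5270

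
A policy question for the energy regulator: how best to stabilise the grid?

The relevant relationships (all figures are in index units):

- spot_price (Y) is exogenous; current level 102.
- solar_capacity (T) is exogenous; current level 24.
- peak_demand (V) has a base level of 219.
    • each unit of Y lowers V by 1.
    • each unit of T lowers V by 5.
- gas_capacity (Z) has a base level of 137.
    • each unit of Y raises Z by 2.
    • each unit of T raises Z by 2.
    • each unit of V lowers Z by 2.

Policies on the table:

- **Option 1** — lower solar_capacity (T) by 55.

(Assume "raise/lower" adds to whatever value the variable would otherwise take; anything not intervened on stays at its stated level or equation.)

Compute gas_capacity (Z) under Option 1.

Option 1 (T − 55):
  Y = 102
  T = 24 − 55 = -31
  V = 219 − 102 − 5·(-31) = 272
  Z = 137 + 2·102 + 2·(-31) − 2·272 = -265

-265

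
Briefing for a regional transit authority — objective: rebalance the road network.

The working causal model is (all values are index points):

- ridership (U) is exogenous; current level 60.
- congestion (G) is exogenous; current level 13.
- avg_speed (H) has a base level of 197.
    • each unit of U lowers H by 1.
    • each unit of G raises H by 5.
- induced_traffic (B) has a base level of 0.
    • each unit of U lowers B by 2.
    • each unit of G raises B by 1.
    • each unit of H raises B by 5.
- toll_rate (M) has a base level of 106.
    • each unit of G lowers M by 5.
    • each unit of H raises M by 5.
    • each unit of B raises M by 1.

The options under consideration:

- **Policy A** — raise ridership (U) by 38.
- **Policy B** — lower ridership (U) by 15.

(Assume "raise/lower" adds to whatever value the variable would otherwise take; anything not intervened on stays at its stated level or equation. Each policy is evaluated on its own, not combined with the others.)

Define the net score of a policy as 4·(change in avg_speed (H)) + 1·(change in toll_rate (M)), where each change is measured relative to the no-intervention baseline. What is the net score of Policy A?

Baseline:
  U = 60
  G = 13
  H = 197 − 60 + 5·13 = 202
  B = 0 − 2·60 + 13 + 5·202 = 903
  M = 106 − 5·13 + 5·202 + 903 = 1954
Policy A (U + 38):
  U = 60 + 38 = 98
  G = 13
  H = 197 − 98 + 5·13 = 164
  B = 0 − 2·98 + 13 + 5·164 = 637
  M = 106 − 5·13 + 5·164 + 637 = 1498
ΔH = 164 − 202 = -38; ΔM = 1498 − 1954 = -456
Score = 4·(-38) + 1·(-456) = -608

-608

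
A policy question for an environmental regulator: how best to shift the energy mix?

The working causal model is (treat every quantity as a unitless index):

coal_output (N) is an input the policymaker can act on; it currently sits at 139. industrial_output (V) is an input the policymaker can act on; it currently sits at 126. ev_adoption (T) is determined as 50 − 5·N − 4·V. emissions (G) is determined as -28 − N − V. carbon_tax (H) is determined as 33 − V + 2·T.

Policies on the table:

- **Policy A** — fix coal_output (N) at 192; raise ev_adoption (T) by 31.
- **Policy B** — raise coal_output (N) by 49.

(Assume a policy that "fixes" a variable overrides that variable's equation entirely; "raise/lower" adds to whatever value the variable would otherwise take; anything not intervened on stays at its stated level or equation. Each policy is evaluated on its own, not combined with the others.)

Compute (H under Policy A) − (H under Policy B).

22

Policy A (N := 192, T + 31):
  N = 192
  V = 126
  T = 50 − 5·192 − 4·126 (+31 from intervention) = -1383
  H = 33 − 126 + 2·(-1383) = -2859
Policy B (N + 49):
  N = 139 + 49 = 188
  V = 126
  T = 50 − 5·188 − 4·126 = -1394
  H = 33 − 126 + 2·(-1394) = -2881
H: -2859 − (-2881) = 22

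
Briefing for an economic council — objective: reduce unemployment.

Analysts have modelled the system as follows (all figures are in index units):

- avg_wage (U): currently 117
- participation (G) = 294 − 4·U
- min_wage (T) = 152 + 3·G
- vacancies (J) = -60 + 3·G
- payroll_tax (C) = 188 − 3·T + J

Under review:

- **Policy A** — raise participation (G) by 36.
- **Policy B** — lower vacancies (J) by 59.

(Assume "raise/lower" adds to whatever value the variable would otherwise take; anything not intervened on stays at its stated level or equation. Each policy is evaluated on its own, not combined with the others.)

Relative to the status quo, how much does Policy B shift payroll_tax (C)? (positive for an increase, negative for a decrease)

-59

Baseline:
  U = 117
  G = 294 − 4·117 = -174
  T = 152 + 3·(-174) = -370
  J = -60 + 3·(-174) = -582
  C = 188 − 3·(-370) + (-582) = 716
Policy B (J − 59):
  U = 117
  G = 294 − 4·117 = -174
  T = 152 + 3·(-174) = -370
  J = -60 + 3·(-174) (−59 from intervention) = -641
  C = 188 − 3·(-370) + (-641) = 657
Change in C: 657 − 716 = -59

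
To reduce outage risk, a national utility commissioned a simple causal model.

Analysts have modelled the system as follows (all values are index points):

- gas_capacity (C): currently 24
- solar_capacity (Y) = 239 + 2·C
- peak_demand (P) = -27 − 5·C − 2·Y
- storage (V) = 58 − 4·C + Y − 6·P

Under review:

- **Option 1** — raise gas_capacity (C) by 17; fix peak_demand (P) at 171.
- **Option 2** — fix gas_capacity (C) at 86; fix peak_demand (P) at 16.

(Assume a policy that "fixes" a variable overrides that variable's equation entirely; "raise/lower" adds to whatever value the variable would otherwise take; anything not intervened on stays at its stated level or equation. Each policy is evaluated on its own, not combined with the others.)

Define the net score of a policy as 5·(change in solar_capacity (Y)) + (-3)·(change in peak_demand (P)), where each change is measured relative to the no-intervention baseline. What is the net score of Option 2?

-1591

Baseline:
  C = 24
  Y = 239 + 2·24 = 287
  P = -27 − 5·24 − 2·287 = -721
Option 2 (C := 86, P := 16):
  C = 86
  Y = 239 + 2·86 = 411
  P = 16
ΔY = 411 − 287 = 124; ΔP = 16 − (-721) = 737
Score = 5·124 + (-3)·737 = -1591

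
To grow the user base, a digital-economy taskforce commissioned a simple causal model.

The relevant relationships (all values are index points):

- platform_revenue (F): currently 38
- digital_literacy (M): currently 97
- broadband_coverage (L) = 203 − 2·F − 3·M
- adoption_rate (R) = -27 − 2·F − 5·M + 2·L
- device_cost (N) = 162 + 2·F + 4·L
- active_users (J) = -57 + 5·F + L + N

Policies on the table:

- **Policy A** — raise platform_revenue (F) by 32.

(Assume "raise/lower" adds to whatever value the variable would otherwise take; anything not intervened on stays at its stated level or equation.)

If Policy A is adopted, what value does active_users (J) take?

Policy A (F + 32):
  F = 38 + 32 = 70
  M = 97
  L = 203 − 2·70 − 3·97 = -228
  N = 162 + 2·70 + 4·(-228) = -610
  J = -57 + 5·70 + (-228) + (-610) = -545

-545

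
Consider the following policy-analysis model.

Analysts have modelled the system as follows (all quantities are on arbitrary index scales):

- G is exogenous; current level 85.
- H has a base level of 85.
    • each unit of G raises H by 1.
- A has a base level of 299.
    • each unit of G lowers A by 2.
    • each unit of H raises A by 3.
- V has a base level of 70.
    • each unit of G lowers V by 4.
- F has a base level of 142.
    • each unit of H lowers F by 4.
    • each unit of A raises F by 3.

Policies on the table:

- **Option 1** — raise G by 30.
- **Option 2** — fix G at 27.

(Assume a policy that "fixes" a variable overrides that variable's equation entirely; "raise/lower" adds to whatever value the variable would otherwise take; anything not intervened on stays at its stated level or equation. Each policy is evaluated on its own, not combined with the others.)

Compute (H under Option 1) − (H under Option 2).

88

Option 1 (G + 30):
  G = 85 + 30 = 115
  H = 85 + 115 = 200
Option 2 (G := 27):
  G = 27
  H = 85 + 27 = 112
H: 200 − 112 = 88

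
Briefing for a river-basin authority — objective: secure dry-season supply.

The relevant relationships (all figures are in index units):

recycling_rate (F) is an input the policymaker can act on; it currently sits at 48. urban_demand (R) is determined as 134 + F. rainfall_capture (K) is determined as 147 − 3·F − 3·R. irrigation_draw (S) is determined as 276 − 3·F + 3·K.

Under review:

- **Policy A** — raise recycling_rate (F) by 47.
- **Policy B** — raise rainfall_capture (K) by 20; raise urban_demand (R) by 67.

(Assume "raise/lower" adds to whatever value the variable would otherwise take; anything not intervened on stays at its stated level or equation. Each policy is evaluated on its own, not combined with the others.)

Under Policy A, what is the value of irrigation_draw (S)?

Policy A (F + 47):
  F = 48 + 47 = 95
  R = 134 + 95 = 229
  K = 147 − 3·95 − 3·229 = -825
  S = 276 − 3·95 + 3·(-825) = -2484

-2484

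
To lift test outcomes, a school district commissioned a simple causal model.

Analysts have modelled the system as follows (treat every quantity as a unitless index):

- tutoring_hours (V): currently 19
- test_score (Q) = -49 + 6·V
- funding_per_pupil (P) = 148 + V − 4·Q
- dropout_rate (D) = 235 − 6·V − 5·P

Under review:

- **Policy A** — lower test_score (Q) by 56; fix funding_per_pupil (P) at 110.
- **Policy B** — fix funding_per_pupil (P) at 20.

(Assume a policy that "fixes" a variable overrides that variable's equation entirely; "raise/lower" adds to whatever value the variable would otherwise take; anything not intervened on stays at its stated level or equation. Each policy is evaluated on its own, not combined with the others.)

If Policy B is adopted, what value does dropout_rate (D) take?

Policy B (P := 20):
  V = 19
  Q = -49 + 6·19 = 65
  P = 20
  D = 235 − 6·19 − 5·20 = 21

21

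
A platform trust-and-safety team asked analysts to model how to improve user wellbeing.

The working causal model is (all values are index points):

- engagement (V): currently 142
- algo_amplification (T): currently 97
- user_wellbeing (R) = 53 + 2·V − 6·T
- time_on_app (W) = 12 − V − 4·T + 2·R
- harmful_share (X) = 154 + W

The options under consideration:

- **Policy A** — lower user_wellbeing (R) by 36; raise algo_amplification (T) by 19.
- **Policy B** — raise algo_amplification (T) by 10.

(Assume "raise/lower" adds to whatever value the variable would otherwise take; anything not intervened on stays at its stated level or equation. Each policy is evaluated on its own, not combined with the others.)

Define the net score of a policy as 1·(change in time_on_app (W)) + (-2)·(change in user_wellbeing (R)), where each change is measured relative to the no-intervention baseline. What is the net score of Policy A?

Baseline:
  V = 142
  T = 97
  R = 53 + 2·142 − 6·97 = -245
  W = 12 − 142 − 4·97 + 2·(-245) = -1008
Policy A (R − 36, T + 19):
  V = 142
  T = 97 + 19 = 116
  R = 53 + 2·142 − 6·116 (−36 from intervention) = -395
  W = 12 − 142 − 4·116 + 2·(-395) = -1384
ΔW = -1384 − (-1008) = -376; ΔR = -395 − (-245) = -150
Score = 1·(-376) + (-2)·(-150) = -76

-76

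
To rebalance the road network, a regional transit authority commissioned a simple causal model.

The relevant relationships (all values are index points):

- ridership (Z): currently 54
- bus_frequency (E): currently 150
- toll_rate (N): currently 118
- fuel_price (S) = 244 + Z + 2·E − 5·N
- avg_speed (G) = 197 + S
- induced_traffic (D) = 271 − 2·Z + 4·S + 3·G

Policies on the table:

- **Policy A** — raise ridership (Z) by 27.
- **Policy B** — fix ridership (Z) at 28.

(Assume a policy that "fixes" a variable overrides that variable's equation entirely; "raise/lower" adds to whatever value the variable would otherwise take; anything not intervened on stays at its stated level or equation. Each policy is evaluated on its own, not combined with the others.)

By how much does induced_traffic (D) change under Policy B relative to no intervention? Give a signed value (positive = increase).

Baseline:
  Z = 54
  E = 150
  N = 118
  S = 244 + 54 + 2·150 − 5·118 = 8
  G = 197 + 8 = 205
  D = 271 − 2·54 + 4·8 + 3·205 = 810
Policy B (Z := 28):
  Z = 28
  E = 150
  N = 118
  S = 244 + 28 + 2·150 − 5·118 = -18
  G = 197 + (-18) = 179
  D = 271 − 2·28 + 4·(-18) + 3·179 = 680
Change in D: 680 − 810 = -130

-130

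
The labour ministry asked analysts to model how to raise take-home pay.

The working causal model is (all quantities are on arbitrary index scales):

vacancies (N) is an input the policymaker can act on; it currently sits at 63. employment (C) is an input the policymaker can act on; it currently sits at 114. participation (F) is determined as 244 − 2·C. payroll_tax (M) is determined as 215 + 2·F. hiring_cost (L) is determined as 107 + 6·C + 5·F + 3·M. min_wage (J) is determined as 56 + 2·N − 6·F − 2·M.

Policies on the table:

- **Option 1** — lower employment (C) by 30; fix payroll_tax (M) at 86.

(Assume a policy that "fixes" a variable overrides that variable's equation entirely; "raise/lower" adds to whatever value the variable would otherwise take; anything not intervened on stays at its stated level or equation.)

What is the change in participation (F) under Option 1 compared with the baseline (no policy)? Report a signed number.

60

Baseline:
  C = 114
  F = 244 − 2·114 = 16
Option 1 (C − 30, M := 86):
  C = 114 − 30 = 84
  F = 244 − 2·84 = 76
Change in F: 76 − 16 = 60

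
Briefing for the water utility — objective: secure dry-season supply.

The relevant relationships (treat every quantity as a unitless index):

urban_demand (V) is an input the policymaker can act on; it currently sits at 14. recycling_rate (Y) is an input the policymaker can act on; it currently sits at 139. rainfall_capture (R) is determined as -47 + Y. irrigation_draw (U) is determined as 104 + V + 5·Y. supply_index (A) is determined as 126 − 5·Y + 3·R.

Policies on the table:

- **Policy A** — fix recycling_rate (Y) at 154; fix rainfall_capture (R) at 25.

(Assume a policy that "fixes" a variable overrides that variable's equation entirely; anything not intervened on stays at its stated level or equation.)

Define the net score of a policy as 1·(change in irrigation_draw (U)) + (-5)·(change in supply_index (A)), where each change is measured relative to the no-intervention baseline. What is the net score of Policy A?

1455

Baseline:
  V = 14
  Y = 139
  R = -47 + 139 = 92
  U = 104 + 14 + 5·139 = 813
  A = 126 − 5·139 + 3·92 = -293
Policy A (Y := 154, R := 25):
  V = 14
  Y = 154
  R = 25
  U = 104 + 14 + 5·154 = 888
  A = 126 − 5·154 + 3·25 = -569
ΔU = 888 − 813 = 75; ΔA = -569 − (-293) = -276
Score = 1·75 + (-5)·(-276) = 1455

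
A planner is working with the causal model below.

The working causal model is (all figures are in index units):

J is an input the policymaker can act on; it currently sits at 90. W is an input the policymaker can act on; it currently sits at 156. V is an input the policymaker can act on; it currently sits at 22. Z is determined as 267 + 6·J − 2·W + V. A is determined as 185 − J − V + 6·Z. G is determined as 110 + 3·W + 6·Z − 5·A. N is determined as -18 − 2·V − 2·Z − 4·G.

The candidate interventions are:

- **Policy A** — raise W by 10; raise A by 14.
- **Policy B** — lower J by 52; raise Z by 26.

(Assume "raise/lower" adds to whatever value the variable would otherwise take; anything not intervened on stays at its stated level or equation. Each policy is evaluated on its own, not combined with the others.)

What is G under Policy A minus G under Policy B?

-6164

Policy A (W + 10, A + 14):
  J = 90
  W = 156 + 10 = 166
  V = 22
  Z = 267 + 6·90 − 2·166 + 22 = 497
  A = 185 − 90 − 22 + 6·497 (+14 from intervention) = 3069
  G = 110 + 3·166 + 6·497 − 5·3069 = -11755
Policy B (J − 52, Z + 26):
  J = 90 − 52 = 38
  W = 156
  V = 22
  Z = 267 + 6·38 − 2·156 + 22 (+26 from intervention) = 231
  A = 185 − 38 − 22 + 6·231 = 1511
  G = 110 + 3·156 + 6·231 − 5·1511 = -5591
G: -11755 − (-5591) = -6164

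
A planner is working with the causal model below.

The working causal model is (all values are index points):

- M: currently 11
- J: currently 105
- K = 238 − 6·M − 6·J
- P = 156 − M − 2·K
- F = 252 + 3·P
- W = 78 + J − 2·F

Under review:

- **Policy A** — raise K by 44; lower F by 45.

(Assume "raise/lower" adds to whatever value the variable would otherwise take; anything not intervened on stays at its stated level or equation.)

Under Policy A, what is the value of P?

Policy A (K + 44, F − 45):
  M = 11
  J = 105
  K = 238 − 6·11 − 6·105 (+44 from intervention) = -414
  P = 156 − 11 − 2·(-414) = 973

973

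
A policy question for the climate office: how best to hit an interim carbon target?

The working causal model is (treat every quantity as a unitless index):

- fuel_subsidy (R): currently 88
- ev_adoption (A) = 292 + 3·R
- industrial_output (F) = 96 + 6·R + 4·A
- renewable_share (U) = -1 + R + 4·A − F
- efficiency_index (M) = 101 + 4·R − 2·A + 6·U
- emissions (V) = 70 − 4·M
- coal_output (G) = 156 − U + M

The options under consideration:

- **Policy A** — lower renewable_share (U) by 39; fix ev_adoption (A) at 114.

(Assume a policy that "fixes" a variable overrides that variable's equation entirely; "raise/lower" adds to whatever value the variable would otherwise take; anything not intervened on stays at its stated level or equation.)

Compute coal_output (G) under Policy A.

Policy A (U − 39, A := 114):
  R = 88
  A = 114
  F = 96 + 6·88 + 4·114 = 1080
  U = -1 + 88 + 4·114 − 1080 (−39 from intervention) = -576
  M = 101 + 4·88 − 2·114 + 6·(-576) = -3231
  G = 156 − (-576) + (-3231) = -2499

-2499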